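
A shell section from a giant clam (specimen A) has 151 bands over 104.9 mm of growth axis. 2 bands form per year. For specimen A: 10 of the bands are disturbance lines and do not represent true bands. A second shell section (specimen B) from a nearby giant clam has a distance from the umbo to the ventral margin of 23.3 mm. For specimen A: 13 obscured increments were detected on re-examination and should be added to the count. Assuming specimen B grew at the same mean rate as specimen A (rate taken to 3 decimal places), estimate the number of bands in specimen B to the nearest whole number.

Specimen A: correcting the raw count gives 151 − 10 + 13 = 154 true bands.
Specimen A: with 2 bands per year, 154 / 2 = 77 years.
A: Extension rate ≈ 104.9 / 77 = 1.362 mm per year.
B spans 23.3 / 1.362 = 17.11 years; at 2 bands per year that is 17.11 × 2 ≈ 34 bands.

34 bands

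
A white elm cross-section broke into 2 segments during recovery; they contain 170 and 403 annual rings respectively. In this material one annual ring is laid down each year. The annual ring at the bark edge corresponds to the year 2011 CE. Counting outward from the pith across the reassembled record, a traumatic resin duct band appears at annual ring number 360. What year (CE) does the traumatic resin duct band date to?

Total annual rings = 170 + 403 = 573.
573 − 360 = 213 annual rings lie beyond the traumatic resin duct band toward the bark edge.
2011 − 213 = 1798 CE.

1798 CE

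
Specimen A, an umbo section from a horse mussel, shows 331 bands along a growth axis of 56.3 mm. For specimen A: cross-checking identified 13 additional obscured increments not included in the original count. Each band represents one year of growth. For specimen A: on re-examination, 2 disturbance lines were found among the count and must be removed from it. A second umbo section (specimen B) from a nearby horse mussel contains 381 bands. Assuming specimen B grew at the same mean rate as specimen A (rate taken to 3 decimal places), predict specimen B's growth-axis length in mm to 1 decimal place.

Specimen A: after corrections the count is 331 − 2 + 13 = 342 bands.
A: Extension rate ≈ 56.3 / 342 = 0.165 mm/yr.
Length of B = 0.165 × 381 = 62.9 mm.

62.9 mm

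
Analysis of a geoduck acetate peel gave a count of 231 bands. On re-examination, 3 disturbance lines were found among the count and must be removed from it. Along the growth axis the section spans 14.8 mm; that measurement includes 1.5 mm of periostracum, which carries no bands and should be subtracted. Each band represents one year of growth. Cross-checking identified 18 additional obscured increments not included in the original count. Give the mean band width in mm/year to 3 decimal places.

0.054 mm/year

True band count = 231 − 3 + 18 = 246.
The growth record spans 14.8 − 1.5 = 13.3 mm.
Extension rate ≈ 13.3 / 246 = 0.054 mm/year.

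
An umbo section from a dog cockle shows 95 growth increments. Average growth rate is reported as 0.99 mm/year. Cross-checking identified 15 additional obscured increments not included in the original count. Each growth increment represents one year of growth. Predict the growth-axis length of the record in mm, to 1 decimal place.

108.9 mm

Correcting the raw count gives 95 + 15 = 110 true growth increments.
Predicted length = 0.99 mm/year × 110 years = 108.9 mm.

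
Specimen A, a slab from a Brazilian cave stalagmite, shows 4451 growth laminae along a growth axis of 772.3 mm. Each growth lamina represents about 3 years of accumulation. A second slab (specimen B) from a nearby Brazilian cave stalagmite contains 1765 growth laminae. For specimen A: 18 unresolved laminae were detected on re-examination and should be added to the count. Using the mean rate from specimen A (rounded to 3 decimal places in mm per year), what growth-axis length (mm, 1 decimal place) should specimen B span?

Specimen A: correcting the raw count gives 4451 + 18 = 4469 true growth laminae.
Specimen A: 4469 growth laminae at 3 years each span 4469 × 3 = 13407 years.
A: 772.3 mm over 13407 years gives 772.3 / 13407 ≈ 0.058 mm/yr.
Specimen B: 1765 growth laminae at 3 years each span 1765 × 3 = 5295 years. Length of B = 0.058 × 5295 = 307.1 mm.

307.1 mm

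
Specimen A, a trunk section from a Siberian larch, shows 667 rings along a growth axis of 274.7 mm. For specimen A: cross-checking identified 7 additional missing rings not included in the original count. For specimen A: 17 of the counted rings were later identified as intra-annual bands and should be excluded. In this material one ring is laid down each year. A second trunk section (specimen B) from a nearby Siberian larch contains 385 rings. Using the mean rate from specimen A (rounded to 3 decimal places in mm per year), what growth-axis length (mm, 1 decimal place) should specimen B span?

160.9 mm

Specimen A: adjusted count: 667 − 17 + 7 = 657 rings.
A: 274.7 mm over 657 years gives 274.7 / 657 ≈ 0.418 mm/year.
B's length ≈ 0.418 × 385 = 160.9 mm.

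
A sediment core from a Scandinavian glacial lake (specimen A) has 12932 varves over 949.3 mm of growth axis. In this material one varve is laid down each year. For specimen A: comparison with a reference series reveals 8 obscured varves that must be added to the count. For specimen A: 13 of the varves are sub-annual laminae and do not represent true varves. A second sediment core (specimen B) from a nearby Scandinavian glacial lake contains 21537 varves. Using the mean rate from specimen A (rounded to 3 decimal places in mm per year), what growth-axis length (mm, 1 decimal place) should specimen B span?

1572.2 mm

Specimen A: adjusted count: 12932 − 13 + 8 = 12927 varves.
A: Extension rate ≈ 949.3 / 12927 = 0.073 mm/yr.
For B, 0.073 mm/year × 21537 years = 1572.2 mm.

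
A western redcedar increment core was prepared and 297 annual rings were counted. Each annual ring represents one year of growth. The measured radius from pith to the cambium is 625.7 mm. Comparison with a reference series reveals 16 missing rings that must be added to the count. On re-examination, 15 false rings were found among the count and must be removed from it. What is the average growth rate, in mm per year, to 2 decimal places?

2.10 mm per year

After corrections the count is 297 − 15 + 16 = 298 annual rings.
Mean rate = 625.7 mm / 298 years ≈ 2.10 mm per year.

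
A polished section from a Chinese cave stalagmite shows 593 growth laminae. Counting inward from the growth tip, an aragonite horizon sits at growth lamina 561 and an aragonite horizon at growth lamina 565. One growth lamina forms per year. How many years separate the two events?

4 yr

565 − 561 = 4 growth laminae lie between the two events.
At one growth lamina per year, 4 years elapsed between them.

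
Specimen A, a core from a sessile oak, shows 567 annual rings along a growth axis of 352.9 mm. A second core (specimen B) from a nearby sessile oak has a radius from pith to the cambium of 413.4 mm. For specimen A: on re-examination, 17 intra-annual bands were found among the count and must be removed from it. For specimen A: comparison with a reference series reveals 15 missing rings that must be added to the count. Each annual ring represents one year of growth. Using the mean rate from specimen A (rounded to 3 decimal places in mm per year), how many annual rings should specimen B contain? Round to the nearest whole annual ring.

661 annual rings

Specimen A: correcting the raw count gives 567 − 17 + 15 = 565 true annual rings.
A: Extension rate ≈ 352.9 / 565 = 0.625 mm per year.
For B, 413.4 / 0.625 = 661.44 years ≈ 661 annual rings.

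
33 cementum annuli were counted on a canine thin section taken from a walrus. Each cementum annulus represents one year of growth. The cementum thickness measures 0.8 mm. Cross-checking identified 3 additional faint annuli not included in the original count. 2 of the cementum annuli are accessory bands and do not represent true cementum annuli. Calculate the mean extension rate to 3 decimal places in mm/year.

True cementum annulus count = 33 − 2 + 3 = 34.
Mean rate = 0.8 mm / 34 years ≈ 0.024 mm/year.

0.024 mm/year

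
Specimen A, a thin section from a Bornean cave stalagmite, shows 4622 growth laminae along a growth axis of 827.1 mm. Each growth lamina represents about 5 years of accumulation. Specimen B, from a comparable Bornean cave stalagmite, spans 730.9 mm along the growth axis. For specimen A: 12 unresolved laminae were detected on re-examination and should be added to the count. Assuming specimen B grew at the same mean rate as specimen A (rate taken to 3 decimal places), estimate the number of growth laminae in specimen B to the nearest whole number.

4061 growth laminae

Specimen A: after corrections the count is 4622 + 12 = 4634 growth laminae.
Specimen A: multiplying by 5 years per growth lamina: 4634 × 5 = 23170 years.
A: Mean rate = 827.1 mm / 23170 years ≈ 0.036 mm per year.
For B, 730.9 / 0.036 = 20302.78 years; at 5 years per growth lamina that is 20302.78 / 5 ≈ 4061 growth laminae.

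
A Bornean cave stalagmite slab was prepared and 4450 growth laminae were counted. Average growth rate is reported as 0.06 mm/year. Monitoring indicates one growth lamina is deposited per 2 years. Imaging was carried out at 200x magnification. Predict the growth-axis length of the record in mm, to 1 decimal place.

534.0 mm

At 2 years per growth lamina, 4450 × 2 = 8900 years.
8900 years at 0.06 mm/year gives 0.06 × 8900 = 534.0 mm.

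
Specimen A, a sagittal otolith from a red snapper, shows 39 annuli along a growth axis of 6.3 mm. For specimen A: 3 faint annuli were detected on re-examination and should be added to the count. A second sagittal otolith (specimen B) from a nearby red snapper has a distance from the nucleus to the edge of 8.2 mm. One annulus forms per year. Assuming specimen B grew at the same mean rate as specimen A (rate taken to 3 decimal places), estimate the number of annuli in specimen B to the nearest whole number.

55 annuli

Specimen A: after corrections the count is 39 + 3 = 42 annuli.
A: Extension rate ≈ 6.3 / 42 = 0.150 mm/yr.
Specimen B: 8.2 mm / 0.150 mm per year = 54.67 years ≈ 55 annuli.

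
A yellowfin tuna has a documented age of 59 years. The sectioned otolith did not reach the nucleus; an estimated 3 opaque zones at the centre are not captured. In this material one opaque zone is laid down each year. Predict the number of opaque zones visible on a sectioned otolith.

Expected opaque zones over 59 years: 59.
Less the 3 uncaptured opaque zones: 59 − 3 = 56.

56 opaque zones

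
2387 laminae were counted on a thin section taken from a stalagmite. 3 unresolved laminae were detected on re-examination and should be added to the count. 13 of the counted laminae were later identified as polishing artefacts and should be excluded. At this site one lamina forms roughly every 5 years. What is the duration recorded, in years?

Correcting the raw count gives 2387 − 13 + 3 = 2377 true laminae.
Multiplying by 5 years per lamina: 2377 × 5 = 11885 years.

11885 years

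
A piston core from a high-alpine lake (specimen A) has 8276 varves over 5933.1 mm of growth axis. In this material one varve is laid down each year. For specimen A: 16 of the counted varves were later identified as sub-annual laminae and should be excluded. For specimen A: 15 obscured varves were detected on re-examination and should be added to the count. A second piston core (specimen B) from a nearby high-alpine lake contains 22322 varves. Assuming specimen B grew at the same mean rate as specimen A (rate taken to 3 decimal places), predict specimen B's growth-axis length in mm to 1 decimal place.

16004.9 mm

Specimen A: adjusted count: 8276 − 16 + 15 = 8275 varves.
A: Mean rate = 5933.1 mm / 8275 years ≈ 0.717 mm/yr.
For B, 0.717 mm/year × 22322 years = 16004.9 mm.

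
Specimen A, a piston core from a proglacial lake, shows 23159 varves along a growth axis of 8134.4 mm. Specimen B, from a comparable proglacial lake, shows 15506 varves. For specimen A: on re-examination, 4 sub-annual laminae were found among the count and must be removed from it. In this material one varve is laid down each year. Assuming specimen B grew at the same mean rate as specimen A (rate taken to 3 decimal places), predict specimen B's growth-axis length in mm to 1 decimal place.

Specimen A: adjusted count: 23159 − 4 = 23155 varves.
A: Extension rate ≈ 8134.4 / 23155 = 0.351 mm/year.
Length of B = 0.351 × 15506 = 5442.6 mm.

5442.6 mm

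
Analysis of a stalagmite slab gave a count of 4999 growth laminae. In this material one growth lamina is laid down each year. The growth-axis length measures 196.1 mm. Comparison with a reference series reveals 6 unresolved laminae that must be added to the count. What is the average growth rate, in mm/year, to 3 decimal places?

0.039 mm/year

Adjusted count: 4999 + 6 = 5005 growth laminae.
196.1 mm over 5005 years gives 196.1 / 5005 ≈ 0.039 mm/year.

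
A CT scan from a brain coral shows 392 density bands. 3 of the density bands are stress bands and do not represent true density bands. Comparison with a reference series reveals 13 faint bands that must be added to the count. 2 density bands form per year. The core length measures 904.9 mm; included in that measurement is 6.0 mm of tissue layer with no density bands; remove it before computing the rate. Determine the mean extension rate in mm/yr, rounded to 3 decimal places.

True density band count = 392 − 3 + 13 = 402.
402 density bands at 2 per year is 402 / 2 = 201 years.
The growth record spans 904.9 − 6.0 = 898.9 mm.
898.9 mm over 201 years gives 898.9 / 201 ≈ 4.472 mm/yr.

4.472 mm/yr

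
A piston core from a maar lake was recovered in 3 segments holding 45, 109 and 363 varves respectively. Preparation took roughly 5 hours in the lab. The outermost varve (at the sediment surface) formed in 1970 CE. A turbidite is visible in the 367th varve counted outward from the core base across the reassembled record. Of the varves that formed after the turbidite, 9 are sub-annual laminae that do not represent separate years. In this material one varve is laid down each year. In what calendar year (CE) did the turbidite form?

Total varves = 45 + 109 + 363 = 517.
517 − 367 = 150 varves lie beyond the turbidite toward the sediment surface.
Removing the 9 false varves leaves 150 − 9 = 141 true varves beyond the turbidite.
1970 − 141 = 1829 CE.

1829 CE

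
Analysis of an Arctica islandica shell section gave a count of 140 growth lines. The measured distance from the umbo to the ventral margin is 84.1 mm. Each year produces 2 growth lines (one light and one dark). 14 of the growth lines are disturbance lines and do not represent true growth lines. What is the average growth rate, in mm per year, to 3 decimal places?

Adjusted count: 140 − 14 = 126 growth lines.
With 2 growth lines per year, 126 / 2 = 63 years.
Mean rate = 84.1 mm / 63 years ≈ 1.335 mm per year.

1.335 mm per year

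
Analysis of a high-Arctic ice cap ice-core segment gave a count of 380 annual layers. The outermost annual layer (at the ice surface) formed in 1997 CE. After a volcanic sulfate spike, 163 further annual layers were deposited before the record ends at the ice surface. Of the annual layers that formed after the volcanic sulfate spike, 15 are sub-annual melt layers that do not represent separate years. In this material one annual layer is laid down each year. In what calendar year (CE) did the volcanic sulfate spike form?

163 annual layers post-date the volcanic sulfate spike.
163 − 15 false = 148 true annual layers after the volcanic sulfate spike.
The annual layer at the ice surface is 1997 CE, so the volcanic sulfate spike dates to 1997 − 148 = 1849 CE.

1849 CE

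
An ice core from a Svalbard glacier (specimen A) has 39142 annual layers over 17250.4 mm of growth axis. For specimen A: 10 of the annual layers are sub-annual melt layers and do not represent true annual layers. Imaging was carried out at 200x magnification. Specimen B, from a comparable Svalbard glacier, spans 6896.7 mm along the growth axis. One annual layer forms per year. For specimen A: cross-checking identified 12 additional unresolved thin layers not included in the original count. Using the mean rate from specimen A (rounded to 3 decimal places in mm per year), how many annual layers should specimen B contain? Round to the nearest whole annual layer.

Specimen A: true annual layer count = 39142 − 10 + 12 = 39144.
A: 17250.4 mm over 39144 years gives 17250.4 / 39144 ≈ 0.441 mm/year.
Specimen B: 6896.7 mm / 0.441 mm per year = 15638.78 years ≈ 15639 annual layers.

15639 annual layers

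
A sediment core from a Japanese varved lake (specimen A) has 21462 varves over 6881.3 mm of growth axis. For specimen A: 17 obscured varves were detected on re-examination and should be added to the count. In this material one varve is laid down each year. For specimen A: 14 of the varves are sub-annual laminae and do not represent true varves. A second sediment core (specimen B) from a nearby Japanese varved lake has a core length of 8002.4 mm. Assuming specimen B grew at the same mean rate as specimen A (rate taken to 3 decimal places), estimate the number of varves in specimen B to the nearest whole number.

Specimen A: adjusted count: 21462 − 14 + 17 = 21465 varves.
A: 6881.3 mm over 21465 years gives 6881.3 / 21465 ≈ 0.321 mm per year.
For B, 8002.4 / 0.321 = 24929.60 years ≈ 24930 varves.

24930 varves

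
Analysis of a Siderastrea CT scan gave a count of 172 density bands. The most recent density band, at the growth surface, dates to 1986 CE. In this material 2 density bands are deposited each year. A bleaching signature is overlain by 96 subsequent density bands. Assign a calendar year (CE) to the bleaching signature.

1938 CE

96 density bands formed after the bleaching signature.
With 2 density bands per year, 96 / 2 = 48 years.
The density band at the growth surface is 1986 CE, so the bleaching signature dates to 1986 − 48 = 1938 CE.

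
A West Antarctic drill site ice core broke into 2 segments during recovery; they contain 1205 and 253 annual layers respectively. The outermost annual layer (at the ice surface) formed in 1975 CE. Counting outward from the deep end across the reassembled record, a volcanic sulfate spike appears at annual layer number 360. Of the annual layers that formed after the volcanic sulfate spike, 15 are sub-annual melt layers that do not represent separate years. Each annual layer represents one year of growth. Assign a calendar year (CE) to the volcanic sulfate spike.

892 CE

Total annual layers = 1205 + 253 = 1458.
Between annual layer 360 and the ice surface there are 1458 − 360 = 1098 annual layers.
Removing the 15 false annual layers leaves 1098 − 15 = 1083 true annual layers beyond the volcanic sulfate spike.
Counting back 1083 years from 1975 CE places the volcanic sulfate spike in 1975 − 1083 = 892 CE.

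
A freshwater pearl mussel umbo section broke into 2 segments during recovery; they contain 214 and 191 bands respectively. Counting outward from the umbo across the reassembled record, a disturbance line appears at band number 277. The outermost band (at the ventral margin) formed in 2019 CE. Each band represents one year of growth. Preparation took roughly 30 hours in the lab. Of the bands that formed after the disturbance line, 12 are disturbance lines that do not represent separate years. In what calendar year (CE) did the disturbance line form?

Total bands = 214 + 191 = 405.
405 − 277 = 128 bands lie beyond the disturbance line toward the ventral margin.
128 − 12 false = 116 true bands after the disturbance line.
2019 − 116 = 1903 CE.

1903 CE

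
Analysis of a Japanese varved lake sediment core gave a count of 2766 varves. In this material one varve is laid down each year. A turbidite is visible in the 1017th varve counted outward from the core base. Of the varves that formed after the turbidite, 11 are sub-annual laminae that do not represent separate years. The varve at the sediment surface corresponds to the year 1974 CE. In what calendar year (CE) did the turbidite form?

The turbidite sits at varve 1017 from the core base, so 2766 − 1017 = 1749 varves formed after it.
Excluding 11 false varves: 1749 − 11 = 1738.
The varve at the sediment surface is 1974 CE, so the turbidite dates to 1974 − 1738 = 236 CE.

236 CE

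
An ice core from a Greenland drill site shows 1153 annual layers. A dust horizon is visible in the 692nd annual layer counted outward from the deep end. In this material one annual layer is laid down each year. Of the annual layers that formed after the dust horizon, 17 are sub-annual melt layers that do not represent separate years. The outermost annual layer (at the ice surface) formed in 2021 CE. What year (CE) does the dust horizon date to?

1577 CE

1153 − 692 = 461 annual layers lie beyond the dust horizon toward the ice surface.
Removing the 17 false annual layers leaves 461 − 17 = 444 true annual layers beyond the dust horizon.
2021 − 444 = 1577 CE.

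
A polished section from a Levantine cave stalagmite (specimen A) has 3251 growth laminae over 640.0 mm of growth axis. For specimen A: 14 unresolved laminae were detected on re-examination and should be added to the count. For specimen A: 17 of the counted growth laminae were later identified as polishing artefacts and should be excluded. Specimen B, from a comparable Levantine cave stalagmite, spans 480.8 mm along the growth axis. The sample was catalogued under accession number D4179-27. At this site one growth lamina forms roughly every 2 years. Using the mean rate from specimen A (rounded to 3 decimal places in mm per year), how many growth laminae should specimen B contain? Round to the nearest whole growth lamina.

Specimen A: correcting the raw count gives 3251 − 17 + 14 = 3248 true growth laminae.
Specimen A: 3248 growth laminae at 2 years each span 3248 × 2 = 6496 years.
A: 640.0 mm over 6496 years gives 640.0 / 6496 ≈ 0.099 mm/year.
Specimen B: 480.8 mm / 0.099 mm per year = 4856.57 years; at 2 years per growth lamina that is 4856.57 / 2 ≈ 2428 growth laminae.

2428 growth laminae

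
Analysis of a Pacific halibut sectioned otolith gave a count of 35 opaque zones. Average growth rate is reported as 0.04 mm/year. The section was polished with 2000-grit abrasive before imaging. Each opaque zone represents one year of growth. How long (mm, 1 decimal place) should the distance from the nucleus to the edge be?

1.4 mm

The record spans 35 years at 0.04 mm per year.
Length ≈ 0.04 × 35 = 1.4 mm.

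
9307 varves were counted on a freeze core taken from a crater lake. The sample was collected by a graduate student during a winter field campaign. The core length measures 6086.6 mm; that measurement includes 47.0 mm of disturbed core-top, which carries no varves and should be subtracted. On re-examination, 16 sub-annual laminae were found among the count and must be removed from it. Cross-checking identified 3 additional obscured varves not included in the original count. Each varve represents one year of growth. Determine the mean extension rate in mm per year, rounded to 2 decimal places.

After corrections the count is 9307 − 16 + 3 = 9294 varves.
Removing the 47.0 mm offcut leaves 6086.6 − 47.0 = 6039.6 mm.
Mean rate = 6039.6 mm / 9294 years ≈ 0.65 mm per year.

0.65 mm per year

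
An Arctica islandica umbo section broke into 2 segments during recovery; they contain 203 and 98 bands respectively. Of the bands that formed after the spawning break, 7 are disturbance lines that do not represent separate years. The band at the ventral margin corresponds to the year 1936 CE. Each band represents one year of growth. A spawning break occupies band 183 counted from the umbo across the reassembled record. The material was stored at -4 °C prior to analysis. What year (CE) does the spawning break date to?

1825 CE

Total bands = 203 + 98 = 301.
301 − 183 = 118 bands lie beyond the spawning break toward the ventral margin.
118 − 7 false = 111 true bands after the spawning break.
The band at the ventral margin is 1936 CE, so the spawning break dates to 1936 − 111 = 1825 CE.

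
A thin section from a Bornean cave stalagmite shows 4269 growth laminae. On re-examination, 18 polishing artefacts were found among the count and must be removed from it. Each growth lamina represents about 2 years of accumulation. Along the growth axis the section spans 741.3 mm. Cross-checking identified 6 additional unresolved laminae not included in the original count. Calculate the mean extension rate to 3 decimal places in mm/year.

0.087 mm/year

After corrections the count is 4269 − 18 + 6 = 4257 growth laminae.
4257 growth laminae at 2 years each span 4257 × 2 = 8514 years.
Extension rate ≈ 741.3 / 8514 = 0.087 mm/year.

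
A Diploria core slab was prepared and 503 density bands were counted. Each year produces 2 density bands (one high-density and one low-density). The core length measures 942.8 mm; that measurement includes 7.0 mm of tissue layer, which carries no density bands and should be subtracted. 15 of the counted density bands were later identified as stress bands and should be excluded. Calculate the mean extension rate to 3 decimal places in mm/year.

After corrections the count is 503 − 15 = 488 density bands.
Dividing by 2 density bands per year: 488 / 2 = 244 years.
The growth record spans 942.8 − 7.0 = 935.8 mm.
Extension rate ≈ 935.8 / 244 = 3.835 mm/year.

3.835 mm/year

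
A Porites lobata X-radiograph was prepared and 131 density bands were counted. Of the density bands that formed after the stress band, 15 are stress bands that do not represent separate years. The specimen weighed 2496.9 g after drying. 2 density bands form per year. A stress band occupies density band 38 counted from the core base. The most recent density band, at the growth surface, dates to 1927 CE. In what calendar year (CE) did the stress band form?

1888 CE

Between density band 38 and the growth surface there are 131 − 38 = 93 density bands.
93 − 15 false = 78 true density bands after the stress band.
With 2 density bands per year, 78 / 2 = 39 years.
The density band at the growth surface is 1927 CE, so the stress band dates to 1927 − 39 = 1888 CE.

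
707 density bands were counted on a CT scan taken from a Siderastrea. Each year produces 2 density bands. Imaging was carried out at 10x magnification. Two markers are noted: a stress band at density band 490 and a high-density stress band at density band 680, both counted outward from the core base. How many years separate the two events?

680 − 490 = 190 density bands lie between the two events.
With 2 density bands per year, 190 / 2 = 95 years.

95 yr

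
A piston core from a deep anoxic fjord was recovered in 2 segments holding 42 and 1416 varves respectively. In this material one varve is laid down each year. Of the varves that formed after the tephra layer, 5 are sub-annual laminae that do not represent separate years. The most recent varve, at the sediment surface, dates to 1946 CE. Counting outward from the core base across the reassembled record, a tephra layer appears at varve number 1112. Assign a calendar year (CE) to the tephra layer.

1605 CE

Total varves = 42 + 1416 = 1458.
The tephra layer sits at varve 1112 from the core base, so 1458 − 1112 = 346 varves formed after it.
Excluding 5 false varves: 346 − 5 = 341.
The varve at the sediment surface is 1946 CE, so the tephra layer dates to 1946 − 341 = 1605 CE.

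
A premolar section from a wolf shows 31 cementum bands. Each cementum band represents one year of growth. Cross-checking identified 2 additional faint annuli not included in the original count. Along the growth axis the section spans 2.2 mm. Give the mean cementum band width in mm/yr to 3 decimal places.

0.067 mm/yr

Adjusted count: 31 + 2 = 33 cementum bands.
Extension rate ≈ 2.2 / 33 = 0.067 mm/yr.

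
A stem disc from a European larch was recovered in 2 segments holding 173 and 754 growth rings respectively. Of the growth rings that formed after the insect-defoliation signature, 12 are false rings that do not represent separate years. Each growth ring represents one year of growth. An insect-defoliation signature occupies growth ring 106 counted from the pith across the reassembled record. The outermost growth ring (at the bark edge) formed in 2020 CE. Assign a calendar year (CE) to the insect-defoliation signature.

1211 CE

Total growth rings = 173 + 754 = 927.
Between growth ring 106 and the bark edge there are 927 − 106 = 821 growth rings.
Excluding 12 false growth rings: 821 − 12 = 809.
The growth ring at the bark edge is 2020 CE, so the insect-defoliation signature dates to 2020 − 809 = 1211 CE.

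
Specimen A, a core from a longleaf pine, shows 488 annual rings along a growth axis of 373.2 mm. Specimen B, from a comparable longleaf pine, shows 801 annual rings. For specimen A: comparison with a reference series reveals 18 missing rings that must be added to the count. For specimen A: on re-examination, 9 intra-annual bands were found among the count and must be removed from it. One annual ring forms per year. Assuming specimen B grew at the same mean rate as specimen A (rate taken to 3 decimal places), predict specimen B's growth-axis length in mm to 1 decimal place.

Specimen A: correcting the raw count gives 488 − 9 + 18 = 497 true annual rings.
A: Extension rate ≈ 373.2 / 497 = 0.751 mm/year.
B's length ≈ 0.751 × 801 = 601.6 mm.

601.6 mm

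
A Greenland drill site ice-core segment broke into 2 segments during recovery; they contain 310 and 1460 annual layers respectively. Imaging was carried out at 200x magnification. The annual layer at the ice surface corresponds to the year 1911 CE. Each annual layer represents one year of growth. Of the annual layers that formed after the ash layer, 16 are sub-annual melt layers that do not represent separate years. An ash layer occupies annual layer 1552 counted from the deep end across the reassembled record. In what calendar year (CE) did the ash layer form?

1709 CE

Total annual layers = 310 + 1460 = 1770.
1770 − 1552 = 218 annual layers lie beyond the ash layer toward the ice surface.
Removing the 16 false annual layers leaves 218 − 16 = 202 true annual layers beyond the ash layer.
Counting back 202 years from 1911 CE places the ash layer in 1911 − 202 = 1709 CE.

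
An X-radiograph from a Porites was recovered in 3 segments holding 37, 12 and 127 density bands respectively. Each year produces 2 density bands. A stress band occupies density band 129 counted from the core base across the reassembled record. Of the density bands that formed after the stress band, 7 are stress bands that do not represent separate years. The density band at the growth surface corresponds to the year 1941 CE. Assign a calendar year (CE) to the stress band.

Total density bands = 37 + 12 + 127 = 176.
Between density band 129 and the growth surface there are 176 − 129 = 47 density bands.
Removing the 7 false density bands leaves 47 − 7 = 40 true density bands beyond the stress band.
40 density bands at 2 per year is 40 / 2 = 20 years.
Counting back 20 years from 1941 CE places the stress band in 1941 − 20 = 1921 CE.

1921 CE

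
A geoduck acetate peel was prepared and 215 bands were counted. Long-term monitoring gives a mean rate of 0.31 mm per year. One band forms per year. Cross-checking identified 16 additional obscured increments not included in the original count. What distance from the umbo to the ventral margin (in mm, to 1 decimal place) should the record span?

71.6 mm

After corrections the count is 215 + 16 = 231 bands.
231 years at 0.31 mm/year gives 0.31 × 231 = 71.6 mm.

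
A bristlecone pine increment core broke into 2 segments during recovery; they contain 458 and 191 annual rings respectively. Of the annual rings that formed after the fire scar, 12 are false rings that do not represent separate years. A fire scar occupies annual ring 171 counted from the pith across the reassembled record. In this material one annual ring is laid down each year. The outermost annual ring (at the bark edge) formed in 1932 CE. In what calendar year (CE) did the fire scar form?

1466 CE

Total annual rings = 458 + 191 = 649.
The fire scar sits at annual ring 171 from the pith, so 649 − 171 = 478 annual rings formed after it.
478 − 12 false = 466 true annual rings after the fire scar.
1932 − 466 = 1466 CE.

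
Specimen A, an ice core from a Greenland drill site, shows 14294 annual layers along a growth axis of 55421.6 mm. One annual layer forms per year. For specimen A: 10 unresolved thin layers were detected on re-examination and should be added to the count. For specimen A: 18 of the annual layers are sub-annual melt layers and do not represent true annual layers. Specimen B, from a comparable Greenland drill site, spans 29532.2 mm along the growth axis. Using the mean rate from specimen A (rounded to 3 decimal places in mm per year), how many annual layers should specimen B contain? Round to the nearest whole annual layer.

7613 annual layers

Specimen A: true annual layer count = 14294 − 18 + 10 = 14286.
A: 55421.6 mm over 14286 years gives 55421.6 / 14286 ≈ 3.879 mm/yr.
Specimen B: 29532.2 mm / 3.879 mm per year = 7613.35 years ≈ 7613 annual layers.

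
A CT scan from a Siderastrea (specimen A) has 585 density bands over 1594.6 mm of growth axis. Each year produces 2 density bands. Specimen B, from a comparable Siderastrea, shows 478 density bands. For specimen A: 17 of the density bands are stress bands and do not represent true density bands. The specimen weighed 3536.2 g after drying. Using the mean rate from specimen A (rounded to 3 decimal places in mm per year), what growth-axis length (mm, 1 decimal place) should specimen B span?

1342.0 mm

Specimen A: true density band count = 585 − 17 = 568.
Specimen A: with 2 density bands per year, 568 / 2 = 284 years.
A: Extension rate ≈ 1594.6 / 284 = 5.615 mm per year.
Specimen B: with 2 density bands per year, 478 / 2 = 239 years. For B, 5.615 mm/year × 239 years = 1342.0 mm.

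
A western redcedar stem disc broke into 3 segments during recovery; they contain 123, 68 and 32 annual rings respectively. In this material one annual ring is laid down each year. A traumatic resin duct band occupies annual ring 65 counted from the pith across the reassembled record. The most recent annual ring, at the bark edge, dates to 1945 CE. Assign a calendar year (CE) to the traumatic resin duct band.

Total annual rings = 123 + 68 + 32 = 223.
223 − 65 = 158 annual rings lie beyond the traumatic resin duct band toward the bark edge.
1945 − 158 = 1787 CE.

1787 CE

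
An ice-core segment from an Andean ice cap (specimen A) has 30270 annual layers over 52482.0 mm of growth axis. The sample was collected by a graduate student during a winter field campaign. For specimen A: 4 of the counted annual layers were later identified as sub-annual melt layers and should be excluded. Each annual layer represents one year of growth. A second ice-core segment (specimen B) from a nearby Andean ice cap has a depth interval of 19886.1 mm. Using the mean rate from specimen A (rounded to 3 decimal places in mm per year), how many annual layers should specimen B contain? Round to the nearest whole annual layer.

11468 annual layers

Specimen A: after corrections the count is 30270 − 4 = 30266 annual layers.
A: 52482.0 mm over 30266 years gives 52482.0 / 30266 ≈ 1.734 mm/year.
Specimen B: 19886.1 mm / 1.734 mm per year = 11468.34 years ≈ 11468 annual layers.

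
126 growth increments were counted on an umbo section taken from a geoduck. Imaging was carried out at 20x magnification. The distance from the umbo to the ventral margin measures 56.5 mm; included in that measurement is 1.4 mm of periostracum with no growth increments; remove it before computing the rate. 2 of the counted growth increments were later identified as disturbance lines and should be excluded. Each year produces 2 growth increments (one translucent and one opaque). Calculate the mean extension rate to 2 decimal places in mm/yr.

0.89 mm/yr

Correcting the raw count gives 126 − 2 = 124 true growth increments.
With 2 growth increments per year, 124 / 2 = 62 years.
Net length = 56.5 − 1.4 = 55.1 mm.
55.1 mm over 62 years gives 55.1 / 62 ≈ 0.89 mm/yr.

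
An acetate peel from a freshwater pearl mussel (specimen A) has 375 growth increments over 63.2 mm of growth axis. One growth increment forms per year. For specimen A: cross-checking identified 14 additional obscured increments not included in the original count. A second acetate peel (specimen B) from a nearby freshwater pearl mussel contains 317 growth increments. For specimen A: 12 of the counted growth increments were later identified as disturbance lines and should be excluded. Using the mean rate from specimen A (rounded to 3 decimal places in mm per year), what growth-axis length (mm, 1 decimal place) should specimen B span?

53.3 mm

Specimen A: correcting the raw count gives 375 − 12 + 14 = 377 true growth increments.
A: Mean rate = 63.2 mm / 377 years ≈ 0.168 mm/yr.
Length of B = 0.168 × 317 = 53.3 mm.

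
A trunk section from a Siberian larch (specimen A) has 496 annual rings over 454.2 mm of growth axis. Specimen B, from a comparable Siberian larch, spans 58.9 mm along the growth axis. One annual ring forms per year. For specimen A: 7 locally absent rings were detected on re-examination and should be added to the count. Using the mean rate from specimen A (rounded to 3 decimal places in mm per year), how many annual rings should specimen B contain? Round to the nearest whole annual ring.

65 annual rings

Specimen A: adjusted count: 496 + 7 = 503 annual rings.
A: 454.2 mm over 503 years gives 454.2 / 503 ≈ 0.903 mm/year.
Specimen B: 58.9 mm / 0.903 mm per year = 65.23 years ≈ 65 annual rings.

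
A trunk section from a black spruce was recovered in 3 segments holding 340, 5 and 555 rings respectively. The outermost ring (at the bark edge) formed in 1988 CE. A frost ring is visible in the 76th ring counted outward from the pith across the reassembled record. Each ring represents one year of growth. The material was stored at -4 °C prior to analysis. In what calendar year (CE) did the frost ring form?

1164 CE

Total rings = 340 + 5 + 555 = 900.
900 − 76 = 824 rings lie beyond the frost ring toward the bark edge.
Counting back 824 years from 1988 CE places the frost ring in 1988 − 824 = 1164 CE.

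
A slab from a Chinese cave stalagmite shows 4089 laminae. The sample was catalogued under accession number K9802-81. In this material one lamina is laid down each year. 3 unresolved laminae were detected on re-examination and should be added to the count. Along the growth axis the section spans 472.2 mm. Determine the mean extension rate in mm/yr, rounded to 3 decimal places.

Correcting the raw count gives 4089 + 3 = 4092 true laminae.
Extension rate ≈ 472.2 / 4092 = 0.115 mm/yr.

0.115 mm/yr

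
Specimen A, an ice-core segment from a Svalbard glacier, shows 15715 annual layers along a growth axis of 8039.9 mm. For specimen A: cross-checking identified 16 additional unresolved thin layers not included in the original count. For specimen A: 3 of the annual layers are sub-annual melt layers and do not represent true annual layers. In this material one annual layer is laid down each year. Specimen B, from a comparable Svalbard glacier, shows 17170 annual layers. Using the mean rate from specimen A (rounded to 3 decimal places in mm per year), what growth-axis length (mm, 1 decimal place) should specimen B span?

8773.9 mm

Specimen A: after corrections the count is 15715 − 3 + 16 = 15728 annual layers.
A: 8039.9 mm over 15728 years gives 8039.9 / 15728 ≈ 0.511 mm per year.
Length of B = 0.511 × 17170 = 8773.9 mm.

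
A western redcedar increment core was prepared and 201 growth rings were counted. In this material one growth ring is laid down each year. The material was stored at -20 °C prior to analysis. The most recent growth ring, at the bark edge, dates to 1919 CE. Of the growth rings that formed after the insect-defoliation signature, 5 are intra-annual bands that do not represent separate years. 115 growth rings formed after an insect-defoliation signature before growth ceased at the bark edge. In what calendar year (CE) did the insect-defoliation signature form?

115 growth rings post-date the insect-defoliation signature.
Removing the 5 false growth rings leaves 115 − 5 = 110 true growth rings beyond the insect-defoliation signature.
Counting back 110 years from 1919 CE places the insect-defoliation signature in 1919 − 110 = 1809 CE.

1809 CE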